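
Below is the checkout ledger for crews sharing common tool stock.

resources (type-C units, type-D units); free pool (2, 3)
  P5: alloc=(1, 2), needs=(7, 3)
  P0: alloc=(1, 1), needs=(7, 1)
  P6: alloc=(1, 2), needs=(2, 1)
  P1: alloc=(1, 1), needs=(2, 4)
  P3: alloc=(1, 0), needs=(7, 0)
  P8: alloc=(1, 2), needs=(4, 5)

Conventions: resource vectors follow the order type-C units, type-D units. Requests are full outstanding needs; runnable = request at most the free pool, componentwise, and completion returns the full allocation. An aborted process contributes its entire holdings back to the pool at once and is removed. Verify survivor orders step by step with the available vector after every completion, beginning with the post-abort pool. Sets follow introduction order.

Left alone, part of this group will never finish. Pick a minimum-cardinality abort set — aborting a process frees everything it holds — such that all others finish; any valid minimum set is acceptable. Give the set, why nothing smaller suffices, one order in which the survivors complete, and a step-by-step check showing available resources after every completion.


The answer: abort P5 and P3.
Key observation: no ordering could ever have run P0 before the abort of P5 and P3; with (2, 2) back in the pool it fits at step 4.
Why nothing smaller works — every single abort fails: P5 alone leaves P0 blocked (short on type-C units); P0 alone leaves P5 blocked (short on type-C units); P6 alone leaves P5 blocked (short on type-C units); P1 alone leaves P5 blocked (short on type-C units); P3 alone leaves P5 blocked (short on type-C units); P8 alone leaves P5 blocked (short on type-C units).
One survivor order: P8, P6, P1, P0. Step-by-step check (post-abort pool first):
  pool = (4, 5)
  P8: need (4, 5) fits (4, 5); releases (1, 2), pool now (5, 7)
  P6: need (2, 1) fits (5, 7); releases (1, 2), pool now (6, 9)
  P1: need (2, 4) fits (6, 9); releases (1, 1), pool now (7, 10)
  P0: need (7, 1) fits (7, 10); releases (1, 1), pool now (8, 11)


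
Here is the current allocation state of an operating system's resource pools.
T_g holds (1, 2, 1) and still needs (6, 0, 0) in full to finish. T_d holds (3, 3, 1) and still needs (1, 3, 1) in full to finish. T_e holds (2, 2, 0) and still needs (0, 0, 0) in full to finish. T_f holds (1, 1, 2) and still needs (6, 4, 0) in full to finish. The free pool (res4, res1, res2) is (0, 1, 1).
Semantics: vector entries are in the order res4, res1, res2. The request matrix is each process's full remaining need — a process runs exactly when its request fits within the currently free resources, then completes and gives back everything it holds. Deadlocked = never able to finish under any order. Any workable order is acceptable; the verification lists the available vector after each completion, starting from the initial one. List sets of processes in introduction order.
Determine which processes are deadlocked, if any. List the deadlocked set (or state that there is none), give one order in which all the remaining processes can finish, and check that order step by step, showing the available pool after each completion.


Deadlocked: T_g and T_f.
Key observation: after T_e, T_d complete, (5, 6, 2) is the best the pool ever gets, yet each leftover process wants more res4.
The rest can finish in the order T_e, T_d. Walking it through:
  pool = (0, 1, 1)
  T_e: need (0, 0, 0) fits (0, 1, 1); releases (2, 2, 0), pool now (2, 3, 1)
  T_d: need (1, 3, 1) fits (2, 3, 1); releases (3, 3, 1), pool now (5, 6, 2)
The stuck group stays short no matter what:
  T_g still needs (6, 0, 0) but only (5, 6, 2) is free — short on res4
  T_f still needs (6, 4, 0) but only (5, 6, 2) is free — short on res4


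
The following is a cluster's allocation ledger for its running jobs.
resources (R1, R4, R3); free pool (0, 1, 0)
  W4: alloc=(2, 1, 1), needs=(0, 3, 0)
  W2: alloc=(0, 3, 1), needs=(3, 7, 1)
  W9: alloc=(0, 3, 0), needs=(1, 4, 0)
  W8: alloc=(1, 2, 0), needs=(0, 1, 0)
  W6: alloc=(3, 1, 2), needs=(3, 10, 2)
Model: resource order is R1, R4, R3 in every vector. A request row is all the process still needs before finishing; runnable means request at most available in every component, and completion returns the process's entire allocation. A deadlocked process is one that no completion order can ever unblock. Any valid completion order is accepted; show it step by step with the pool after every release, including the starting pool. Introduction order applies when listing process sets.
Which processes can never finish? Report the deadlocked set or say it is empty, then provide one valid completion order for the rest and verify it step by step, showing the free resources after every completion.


No process is deadlocked.
Key observation: no deadlock: W8 fits now, and the freed resources carry the rest through.
The rest can finish in the order W8, W4, W9, W2, W6. Check, step by step:
  pool = (0, 1, 0)
  W8: need (0, 1, 0) fits (0, 1, 0); releases (1, 2, 0), pool now (1, 3, 0)
  W4: need (0, 3, 0) fits (1, 3, 0); releases (2, 1, 1), pool now (3, 4, 1)
  W9: need (1, 4, 0) fits (3, 4, 1); releases (0, 3, 0), pool now (3, 7, 1)
  W2: need (3, 7, 1) fits (3, 7, 1); releases (0, 3, 1), pool now (3, 10, 2)
  W6: need (3, 10, 2) fits (3, 10, 2); releases (3, 1, 2), pool now (6, 11, 4)


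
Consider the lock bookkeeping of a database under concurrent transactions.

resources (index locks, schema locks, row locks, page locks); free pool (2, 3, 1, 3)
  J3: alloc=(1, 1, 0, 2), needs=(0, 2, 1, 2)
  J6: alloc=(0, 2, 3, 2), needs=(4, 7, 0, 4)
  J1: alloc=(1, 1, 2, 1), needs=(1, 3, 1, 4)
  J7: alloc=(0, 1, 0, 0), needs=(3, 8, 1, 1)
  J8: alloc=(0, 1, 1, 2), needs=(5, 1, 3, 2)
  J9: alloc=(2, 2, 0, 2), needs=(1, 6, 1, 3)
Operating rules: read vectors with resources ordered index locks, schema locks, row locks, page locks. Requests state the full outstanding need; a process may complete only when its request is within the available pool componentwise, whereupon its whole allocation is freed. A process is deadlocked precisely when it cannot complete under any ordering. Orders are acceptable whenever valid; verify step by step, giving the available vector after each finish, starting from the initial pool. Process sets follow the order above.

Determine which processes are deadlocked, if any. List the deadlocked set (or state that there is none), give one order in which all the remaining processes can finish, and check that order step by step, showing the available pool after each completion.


Deadlocked: J6, J7, J8 and J9.
Key observation: after J3, J1 the pool peaks at (4, 5, 3, 6), and each blocked process is short somewhere: J6 on schema locks; J7 on schema locks; J8 on index locks; J9 on schema locks.
The rest can finish in the order J3, J1. Verifying each step:
  pool = (2, 3, 1, 3)
  J3 needs (0, 2, 1, 2) <= (2, 3, 1, 3) -> finishes; pool += (1, 1, 0, 2) = (3, 4, 1, 5)
  J1 needs (1, 3, 1, 4) <= (3, 4, 1, 5) -> finishes; pool += (1, 1, 2, 1) = (4, 5, 3, 6)
The blocked processes can never fit:
  J6 cannot run: need (4, 7, 0, 4) vs free (4, 5, 3, 6) (insufficient schema locks)
  J7 cannot run: need (3, 8, 1, 1) vs free (4, 5, 3, 6) (insufficient schema locks)
  J8 cannot run: need (5, 1, 3, 2) vs free (4, 5, 3, 6) (insufficient index locks)
  J9 cannot run: need (1, 6, 1, 3) vs free (4, 5, 3, 6) (insufficient schema locks)


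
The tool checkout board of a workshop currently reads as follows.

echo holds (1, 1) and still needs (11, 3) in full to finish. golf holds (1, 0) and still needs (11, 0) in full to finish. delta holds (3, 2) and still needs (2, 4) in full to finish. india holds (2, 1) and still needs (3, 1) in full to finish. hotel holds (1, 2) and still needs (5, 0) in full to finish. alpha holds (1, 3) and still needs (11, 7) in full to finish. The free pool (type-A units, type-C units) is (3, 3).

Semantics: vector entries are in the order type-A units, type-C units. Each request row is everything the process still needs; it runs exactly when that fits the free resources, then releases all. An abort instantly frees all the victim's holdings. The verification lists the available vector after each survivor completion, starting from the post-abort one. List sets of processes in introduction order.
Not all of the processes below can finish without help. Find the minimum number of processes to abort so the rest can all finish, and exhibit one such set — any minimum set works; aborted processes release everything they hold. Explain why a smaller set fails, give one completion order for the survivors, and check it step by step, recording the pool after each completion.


Abort echo and golf.
Key observation: aborting echo and golf returns (2, 1), and alpha — hopeless before — runs at step 4 with the returned capacity in the pool.
Why nothing smaller works — every single abort fails: echo alone leaves golf blocked (short on type-A units); golf alone leaves echo blocked (short on type-A units); delta alone leaves echo blocked (short on type-A units); india alone leaves echo blocked (short on type-A units); hotel alone leaves echo blocked (short on type-A units); alpha alone leaves echo blocked (short on type-A units).
The survivors complete as hotel, india, delta, alpha. Walking it through (starting from the post-abort pool):
  pool = (5, 4)
  hotel: need (5, 0) fits (5, 4); releases (1, 2), pool now (6, 6)
  india: need (3, 1) fits (6, 6); releases (2, 1), pool now (8, 7)
  delta: need (2, 4) fits (8, 7); releases (3, 2), pool now (11, 9)
  alpha: need (11, 7) fits (11, 9); releases (1, 3), pool now (12, 12)


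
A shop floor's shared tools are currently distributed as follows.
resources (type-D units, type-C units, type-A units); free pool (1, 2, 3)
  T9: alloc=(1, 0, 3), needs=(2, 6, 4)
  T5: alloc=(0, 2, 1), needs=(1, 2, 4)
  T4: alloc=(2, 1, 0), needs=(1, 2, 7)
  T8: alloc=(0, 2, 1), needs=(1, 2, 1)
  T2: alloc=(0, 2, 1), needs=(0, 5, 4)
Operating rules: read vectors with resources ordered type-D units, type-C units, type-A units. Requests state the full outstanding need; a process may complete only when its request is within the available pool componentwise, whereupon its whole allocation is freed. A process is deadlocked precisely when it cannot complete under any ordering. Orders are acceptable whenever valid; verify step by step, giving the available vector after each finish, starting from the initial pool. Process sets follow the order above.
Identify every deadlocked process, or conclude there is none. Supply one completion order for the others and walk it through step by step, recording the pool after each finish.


Deadlocked: T9 and T4.
Key observation: after T8, T5, T2 the pool peaks at (1, 8, 6), and each blocked process is short somewhere: T9 on type-D units; T4 on type-A units.
One completion order for the rest: T8, T5, T2. Verifying each step:
  pool = (1, 2, 3)
  T8: need (1, 2, 1) fits (1, 2, 3); releases (0, 2, 1), pool now (1, 4, 4)
  T5: need (1, 2, 4) fits (1, 4, 4); releases (0, 2, 1), pool now (1, 6, 5)
  T2: need (0, 5, 4) fits (1, 6, 5); releases (0, 2, 1), pool now (1, 8, 6)
The blocked processes can never fit:
  T9 still needs (2, 6, 4) but only (1, 8, 6) is free — short on type-D units
  T4 still needs (1, 2, 7) but only (1, 8, 6) is free — short on type-A units


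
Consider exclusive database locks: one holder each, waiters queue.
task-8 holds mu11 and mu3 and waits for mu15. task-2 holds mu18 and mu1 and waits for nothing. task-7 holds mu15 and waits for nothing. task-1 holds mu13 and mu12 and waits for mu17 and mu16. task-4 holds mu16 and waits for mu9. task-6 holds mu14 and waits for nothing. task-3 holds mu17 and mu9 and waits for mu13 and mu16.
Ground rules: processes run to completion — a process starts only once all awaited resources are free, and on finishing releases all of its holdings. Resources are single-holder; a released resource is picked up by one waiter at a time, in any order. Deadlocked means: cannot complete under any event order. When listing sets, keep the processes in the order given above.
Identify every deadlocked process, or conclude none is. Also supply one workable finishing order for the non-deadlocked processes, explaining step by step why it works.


The deadlocked set is task-1, task-4 and task-3.
Key observation: the loop task-1 -> task-4 -> task-3 -> task-1 blocks itself forever; no other process is dragged down with it.
A valid finishing order for the others: task-7, task-6, task-8, task-2.
Step-by-step check:
  run task-7 (it waits on nothing); releases mu15
  run task-6 (it waits on nothing); releases mu14
  run task-8 (all its waits — mu15 — are resolved); releases mu11 and mu3
  run task-2 (it waits on nothing); releases mu18 and mu1


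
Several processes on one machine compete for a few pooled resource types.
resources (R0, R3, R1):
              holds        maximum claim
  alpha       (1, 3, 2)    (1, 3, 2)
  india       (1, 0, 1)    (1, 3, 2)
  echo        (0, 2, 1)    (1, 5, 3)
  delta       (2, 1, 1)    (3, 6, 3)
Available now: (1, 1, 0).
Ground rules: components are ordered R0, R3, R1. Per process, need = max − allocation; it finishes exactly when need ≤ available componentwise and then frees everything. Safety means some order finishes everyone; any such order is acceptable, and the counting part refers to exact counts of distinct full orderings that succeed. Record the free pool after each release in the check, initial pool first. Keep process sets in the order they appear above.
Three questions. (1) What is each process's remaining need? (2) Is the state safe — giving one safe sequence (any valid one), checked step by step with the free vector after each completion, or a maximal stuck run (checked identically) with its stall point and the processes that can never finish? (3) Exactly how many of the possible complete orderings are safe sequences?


(1) Remaining need (order R0, R3, R1):
  alpha: (0, 0, 0)
  india: (0, 3, 1)
  echo: (1, 3, 2)
  delta: (1, 5, 2)
(2) SAFE — a valid safe sequence is alpha, india, echo, delta.
Key observation: every step clears its requested resources with room to spare; the minimum clearance is 1, first at india — (0, 3, 1) vs (2, 4, 2) free.
Step-by-step check:
  pool = (1, 1, 0)
  alpha: need (0, 0, 0) fits (1, 1, 0); releases (1, 3, 2), pool now (2, 4, 2)
  india: need (0, 3, 1) fits (2, 4, 2); releases (1, 0, 1), pool now (3, 4, 3)
  echo: need (1, 3, 2) fits (3, 4, 3); releases (0, 2, 1), pool now (3, 6, 4)
  delta: need (1, 5, 2) fits (3, 6, 4); releases (2, 1, 1), pool now (5, 7, 5)
(3) Exactly 3 of the possible complete orderings are safe sequences.


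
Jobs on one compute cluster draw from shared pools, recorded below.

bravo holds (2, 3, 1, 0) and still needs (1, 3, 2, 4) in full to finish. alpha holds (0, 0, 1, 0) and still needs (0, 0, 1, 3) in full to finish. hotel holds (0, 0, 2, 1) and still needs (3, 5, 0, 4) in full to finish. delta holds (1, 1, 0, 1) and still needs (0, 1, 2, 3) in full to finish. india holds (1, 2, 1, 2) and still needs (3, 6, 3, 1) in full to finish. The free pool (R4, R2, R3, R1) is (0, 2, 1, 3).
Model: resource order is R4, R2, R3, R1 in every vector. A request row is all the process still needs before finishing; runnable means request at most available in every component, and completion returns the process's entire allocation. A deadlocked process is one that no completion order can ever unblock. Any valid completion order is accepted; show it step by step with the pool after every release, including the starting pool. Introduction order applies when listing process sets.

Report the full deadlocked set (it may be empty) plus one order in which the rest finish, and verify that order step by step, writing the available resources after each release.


No process is deadlocked.
Key observation: no deadlock: alpha fits now, and the freed resources carry the rest through.
A valid finishing order for the others: alpha, delta, bravo, india, hotel. Check, step by step:
  pool = (0, 2, 1, 3)
  run alpha (needs (0, 0, 1, 3), free (0, 2, 1, 3)); after release of (0, 0, 1, 0) the pool is (0, 2, 2, 3)
  run delta (needs (0, 1, 2, 3), free (0, 2, 2, 3)); after release of (1, 1, 0, 1) the pool is (1, 3, 2, 4)
  run bravo (needs (1, 3, 2, 4), free (1, 3, 2, 4)); after release of (2, 3, 1, 0) the pool is (3, 6, 3, 4)
  run india (needs (3, 6, 3, 1), free (3, 6, 3, 4)); after release of (1, 2, 1, 2) the pool is (4, 8, 4, 6)
  run hotel (needs (3, 5, 0, 4), free (4, 8, 4, 6)); after release of (0, 0, 2, 1) the pool is (4, 8, 6, 7)


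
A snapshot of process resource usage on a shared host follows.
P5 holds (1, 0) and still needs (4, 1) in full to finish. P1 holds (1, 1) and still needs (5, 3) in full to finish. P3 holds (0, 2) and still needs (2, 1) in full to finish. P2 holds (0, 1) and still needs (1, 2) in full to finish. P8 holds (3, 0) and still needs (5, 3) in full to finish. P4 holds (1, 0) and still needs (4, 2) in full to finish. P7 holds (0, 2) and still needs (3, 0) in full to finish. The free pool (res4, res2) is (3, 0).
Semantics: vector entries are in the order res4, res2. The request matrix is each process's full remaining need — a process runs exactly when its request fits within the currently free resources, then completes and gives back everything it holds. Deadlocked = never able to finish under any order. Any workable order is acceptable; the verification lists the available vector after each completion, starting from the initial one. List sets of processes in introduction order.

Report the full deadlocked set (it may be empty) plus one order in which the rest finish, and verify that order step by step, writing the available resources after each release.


Deadlocked set: P5, P1, P8 and P4.
Key observation: no order helps: past P7, P3, P2, the free pool tops out at (3, 5), below what each blocked process needs in res4.
The rest can finish in the order P7, P3, P2. Verifying each step:
  pool = (3, 0)
  P7: need (3, 0) fits (3, 0); releases (0, 2), pool now (3, 2)
  P3: need (2, 1) fits (3, 2); releases (0, 2), pool now (3, 4)
  P2: need (1, 2) fits (3, 4); releases (0, 1), pool now (3, 5)
None of the blocked processes ever fits:
  P5 still needs (4, 1) but only (3, 5) is free — short on res4
  P1 still needs (5, 3) but only (3, 5) is free — short on res4
  P8 still needs (5, 3) but only (3, 5) is free — short on res4
  P4 still needs (4, 2) but only (3, 5) is free — short on res4


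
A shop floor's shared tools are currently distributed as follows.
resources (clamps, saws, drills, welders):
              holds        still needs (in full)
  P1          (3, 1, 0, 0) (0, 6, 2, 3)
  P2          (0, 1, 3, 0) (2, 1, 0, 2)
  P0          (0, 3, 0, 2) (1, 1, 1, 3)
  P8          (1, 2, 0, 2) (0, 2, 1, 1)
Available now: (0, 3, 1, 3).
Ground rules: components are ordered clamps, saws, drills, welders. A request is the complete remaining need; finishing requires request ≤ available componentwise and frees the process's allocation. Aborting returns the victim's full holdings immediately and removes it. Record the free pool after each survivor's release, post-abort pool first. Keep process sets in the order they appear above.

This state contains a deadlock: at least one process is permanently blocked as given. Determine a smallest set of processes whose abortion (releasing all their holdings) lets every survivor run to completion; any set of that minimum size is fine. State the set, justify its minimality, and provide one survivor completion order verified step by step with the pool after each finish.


Abort P1.
Key observation: aborting P1 returns (3, 1, 0, 0), and P2 — hopeless before — runs at step 3 with the returned capacity in the pool.
No smaller set exists: with zero aborts the deadlock remains.
Survivors finish in the order: P8, P0, P2. Step-by-step check (pool after the aborts first):
  pool = (3, 4, 1, 3)
  P8: need (0, 2, 1, 1) fits (3, 4, 1, 3); releases (1, 2, 0, 2), pool now (4, 6, 1, 5)
  P0: need (1, 1, 1, 3) fits (4, 6, 1, 5); releases (0, 3, 0, 2), pool now (4, 9, 1, 7)
  P2: need (2, 1, 0, 2) fits (4, 9, 1, 7); releases (0, 1, 3, 0), pool now (4, 10, 4, 7)


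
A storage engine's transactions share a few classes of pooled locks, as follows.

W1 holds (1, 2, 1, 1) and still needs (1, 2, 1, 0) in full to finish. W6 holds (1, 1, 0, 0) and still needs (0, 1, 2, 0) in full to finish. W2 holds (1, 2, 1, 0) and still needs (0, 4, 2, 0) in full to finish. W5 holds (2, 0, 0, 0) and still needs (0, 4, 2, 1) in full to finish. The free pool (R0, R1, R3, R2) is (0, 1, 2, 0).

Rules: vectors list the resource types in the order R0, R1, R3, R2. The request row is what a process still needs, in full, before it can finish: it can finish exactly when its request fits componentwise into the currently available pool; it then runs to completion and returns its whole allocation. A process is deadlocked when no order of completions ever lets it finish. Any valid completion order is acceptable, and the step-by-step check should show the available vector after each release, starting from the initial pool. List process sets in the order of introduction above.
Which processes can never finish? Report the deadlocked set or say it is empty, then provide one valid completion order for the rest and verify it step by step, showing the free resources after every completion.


Nothing here is deadlocked.
Key observation: the pool covers W6 at once, and every later process fits after earlier releases.
The rest can finish in the order W6, W1, W5, W2. Verifying each step:
  pool = (0, 1, 2, 0)
  W6: need (0, 1, 2, 0) fits (0, 1, 2, 0); releases (1, 1, 0, 0), pool now (1, 2, 2, 0)
  W1: need (1, 2, 1, 0) fits (1, 2, 2, 0); releases (1, 2, 1, 1), pool now (2, 4, 3, 1)
  W5: need (0, 4, 2, 1) fits (2, 4, 3, 1); releases (2, 0, 0, 0), pool now (4, 4, 3, 1)
  W2: need (0, 4, 2, 0) fits (4, 4, 3, 1); releases (1, 2, 1, 0), pool now (5, 6, 4, 1)


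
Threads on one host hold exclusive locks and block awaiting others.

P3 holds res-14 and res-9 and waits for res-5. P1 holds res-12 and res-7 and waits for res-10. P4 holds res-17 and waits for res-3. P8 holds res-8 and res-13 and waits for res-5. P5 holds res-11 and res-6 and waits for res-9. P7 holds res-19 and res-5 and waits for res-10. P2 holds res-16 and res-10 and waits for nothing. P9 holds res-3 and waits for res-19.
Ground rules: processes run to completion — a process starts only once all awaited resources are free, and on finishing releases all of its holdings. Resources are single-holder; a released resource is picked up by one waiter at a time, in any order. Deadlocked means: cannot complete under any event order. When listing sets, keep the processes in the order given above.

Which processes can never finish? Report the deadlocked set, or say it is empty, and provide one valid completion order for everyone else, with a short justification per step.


The deadlocked set is empty.
Key observation: there is no circular wait here — follow any chain and it reaches a process that is free to run now.
One completion order for the rest: P2, P7, P8, P9, P3, P1, P4, P5.
Walking it through:
  P2: no waits; runs immediately, freeing res-16 and res-10
  run P7 (all its waits — res-10 — are resolved); releases res-19 and res-5
  run P8 (all its waits — res-5 — are resolved); releases res-8 and res-13
  run P9 (all its waits — res-19 — are resolved); releases res-3
  run P3 (all its waits — res-5 — are resolved); releases res-14 and res-9
  run P1 (all its waits — res-10 — are resolved); releases res-12 and res-7
  run P4 (all its waits — res-3 — are resolved); releases res-17
  run P5 (all its waits — res-9 — are resolved); releases res-11 and res-6


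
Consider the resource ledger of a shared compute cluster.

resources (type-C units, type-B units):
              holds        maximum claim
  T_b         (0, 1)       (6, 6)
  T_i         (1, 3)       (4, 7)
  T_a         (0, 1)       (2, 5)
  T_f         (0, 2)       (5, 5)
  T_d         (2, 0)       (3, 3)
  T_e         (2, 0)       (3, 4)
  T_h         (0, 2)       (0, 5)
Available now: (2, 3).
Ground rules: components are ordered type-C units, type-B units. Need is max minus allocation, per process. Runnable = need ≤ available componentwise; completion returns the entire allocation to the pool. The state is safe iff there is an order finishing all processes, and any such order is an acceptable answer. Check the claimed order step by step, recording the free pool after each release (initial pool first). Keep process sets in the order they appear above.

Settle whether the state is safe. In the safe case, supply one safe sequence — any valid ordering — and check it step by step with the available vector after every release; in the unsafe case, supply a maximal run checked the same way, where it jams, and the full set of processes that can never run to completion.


SAFE. One safe sequence: T_h, T_a, T_d, T_e, T_i, T_b, T_f.
Key observation: the order's first zero-slack moment is T_h ((0, 3) needed, (2, 3) free — a requested resource with nothing to spare).
Walking it through:
  pool = (2, 3)
  T_h: need (0, 3) fits (2, 3); releases (0, 2), pool now (2, 5)
  T_a: need (2, 4) fits (2, 5); releases (0, 1), pool now (2, 6)
  T_d: need (1, 3) fits (2, 6); releases (2, 0), pool now (4, 6)
  T_e: need (1, 4) fits (4, 6); releases (2, 0), pool now (6, 6)
  T_i: need (3, 4) fits (6, 6); releases (1, 3), pool now (7, 9)
  T_b: need (6, 5) fits (7, 9); releases (0, 1), pool now (7, 10)
  T_f: need (5, 3) fits (7, 10); releases (0, 2), pool now (7, 12)


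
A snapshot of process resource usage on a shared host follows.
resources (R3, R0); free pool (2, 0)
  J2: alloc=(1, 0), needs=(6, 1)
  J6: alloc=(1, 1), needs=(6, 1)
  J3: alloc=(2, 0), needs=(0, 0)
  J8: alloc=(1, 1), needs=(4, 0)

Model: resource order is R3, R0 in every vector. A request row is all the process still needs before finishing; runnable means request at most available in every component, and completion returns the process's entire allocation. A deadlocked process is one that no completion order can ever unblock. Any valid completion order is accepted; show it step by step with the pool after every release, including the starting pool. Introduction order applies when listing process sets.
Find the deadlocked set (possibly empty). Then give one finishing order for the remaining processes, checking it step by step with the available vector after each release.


Deadlocked: J2 and J6.
Key observation: even finishing J3, J8 leaves just (5, 1) free — too little R3 for any of the remaining processes.
The rest can finish in the order J3, J8. Walking it through:
  pool = (2, 0)
  run J3 (needs (0, 0), free (2, 0)); after release of (2, 0) the pool is (4, 0)
  run J8 (needs (4, 0), free (4, 0)); after release of (1, 1) the pool is (5, 1)
The stuck group stays short no matter what:
  J2 still needs (6, 1) but only (5, 1) is free — short on R3
  J6 still needs (6, 1) but only (5, 1) is free — short on R3


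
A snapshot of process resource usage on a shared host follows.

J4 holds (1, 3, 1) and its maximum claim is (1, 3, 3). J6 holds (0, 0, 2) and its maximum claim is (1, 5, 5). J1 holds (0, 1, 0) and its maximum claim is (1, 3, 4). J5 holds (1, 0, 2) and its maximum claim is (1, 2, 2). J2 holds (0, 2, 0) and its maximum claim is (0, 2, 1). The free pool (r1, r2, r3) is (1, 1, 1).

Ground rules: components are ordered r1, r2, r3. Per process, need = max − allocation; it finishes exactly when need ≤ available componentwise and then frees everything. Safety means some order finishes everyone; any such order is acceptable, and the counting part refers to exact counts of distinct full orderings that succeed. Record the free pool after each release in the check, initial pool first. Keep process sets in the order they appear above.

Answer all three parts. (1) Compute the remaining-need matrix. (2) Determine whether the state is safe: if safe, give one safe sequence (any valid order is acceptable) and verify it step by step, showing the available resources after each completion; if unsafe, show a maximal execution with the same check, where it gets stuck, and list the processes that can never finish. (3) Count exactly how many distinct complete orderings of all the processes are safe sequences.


(1) Remaining need (order r1, r2, r3):
  J4: (0, 0, 2)
  J6: (1, 5, 3)
  J1: (1, 2, 4)
  J5: (0, 2, 0)
  J2: (0, 0, 1)
(2) SAFE — a valid safe sequence is J2, J5, J4, J1, J6.
Key observation: reading the order forward, J2 is the first process whose need (0, 0, 1) meets the free pool (1, 1, 1) exactly on a resource it requests.
Check, step by step:
  pool = (1, 1, 1)
  J2 needs (0, 0, 1) <= (1, 1, 1) -> finishes; pool += (0, 2, 0) = (1, 3, 1)
  J5 needs (0, 2, 0) <= (1, 3, 1) -> finishes; pool += (1, 0, 2) = (2, 3, 3)
  J4 needs (0, 0, 2) <= (2, 3, 3) -> finishes; pool += (1, 3, 1) = (3, 6, 4)
  J1 needs (1, 2, 4) <= (3, 6, 4) -> finishes; pool += (0, 1, 0) = (3, 7, 4)
  J6 needs (1, 5, 3) <= (3, 7, 4) -> finishes; pool += (0, 0, 2) = (3, 7, 6)
(3) The exact count: 2 of the possible complete orderings are safe sequences.


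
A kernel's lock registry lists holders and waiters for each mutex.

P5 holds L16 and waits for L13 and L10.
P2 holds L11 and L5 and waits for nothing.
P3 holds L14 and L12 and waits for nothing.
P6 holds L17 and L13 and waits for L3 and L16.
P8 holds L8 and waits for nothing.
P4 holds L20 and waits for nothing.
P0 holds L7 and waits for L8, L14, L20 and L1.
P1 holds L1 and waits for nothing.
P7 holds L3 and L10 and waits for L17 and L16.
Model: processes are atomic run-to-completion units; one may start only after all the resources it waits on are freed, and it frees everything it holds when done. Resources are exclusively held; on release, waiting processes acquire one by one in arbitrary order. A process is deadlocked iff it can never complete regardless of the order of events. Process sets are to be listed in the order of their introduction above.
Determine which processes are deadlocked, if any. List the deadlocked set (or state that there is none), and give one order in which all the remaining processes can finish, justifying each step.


Deadlocked set: P5, P6 and P7.
Key observation: along P5 -> P6 -> P5, each member waits on what the next one holds — a deadlock; P7 is caught in further circular waits.
A valid finishing order for the others: P4, P3, P2, P1, P8, P0.
Walking it through:
  run P4 (it waits on nothing); releases L20
  run P3 (it waits on nothing); releases L14 and L12
  run P2 (it waits on nothing); releases L11 and L5
  run P1 (it waits on nothing); releases L1
  run P8 (it waits on nothing); releases L8
  P0 waits on L8, L14, L20 and L1 — all released -> runs and releases L7


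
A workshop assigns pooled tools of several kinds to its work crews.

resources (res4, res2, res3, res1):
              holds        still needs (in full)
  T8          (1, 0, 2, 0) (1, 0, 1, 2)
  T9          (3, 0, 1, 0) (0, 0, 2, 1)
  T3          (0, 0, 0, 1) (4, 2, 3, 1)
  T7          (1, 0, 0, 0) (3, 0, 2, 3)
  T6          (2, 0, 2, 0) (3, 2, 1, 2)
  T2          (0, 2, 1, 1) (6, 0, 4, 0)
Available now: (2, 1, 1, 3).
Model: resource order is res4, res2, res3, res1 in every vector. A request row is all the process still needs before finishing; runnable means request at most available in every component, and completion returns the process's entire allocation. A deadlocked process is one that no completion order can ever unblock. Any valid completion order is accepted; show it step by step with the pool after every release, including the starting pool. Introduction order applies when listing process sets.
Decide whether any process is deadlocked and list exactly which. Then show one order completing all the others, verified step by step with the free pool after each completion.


The deadlocked set is empty.
Key observation: there is always a runnable process — T8 first — so the state unwinds completely.
The rest can finish in the order T8, T9, T7, T2, T3, T6. Step-by-step check:
  pool = (2, 1, 1, 3)
  run T8 (needs (1, 0, 1, 2), free (2, 1, 1, 3)); after release of (1, 0, 2, 0) the pool is (3, 1, 3, 3)
  run T9 (needs (0, 0, 2, 1), free (3, 1, 3, 3)); after release of (3, 0, 1, 0) the pool is (6, 1, 4, 3)
  run T7 (needs (3, 0, 2, 3), free (6, 1, 4, 3)); after release of (1, 0, 0, 0) the pool is (7, 1, 4, 3)
  run T2 (needs (6, 0, 4, 0), free (7, 1, 4, 3)); after release of (0, 2, 1, 1) the pool is (7, 3, 5, 4)
  run T3 (needs (4, 2, 3, 1), free (7, 3, 5, 4)); after release of (0, 0, 0, 1) the pool is (7, 3, 5, 5)
  run T6 (needs (3, 2, 1, 2), free (7, 3, 5, 5)); after release of (2, 0, 2, 0) the pool is (9, 3, 7, 5)


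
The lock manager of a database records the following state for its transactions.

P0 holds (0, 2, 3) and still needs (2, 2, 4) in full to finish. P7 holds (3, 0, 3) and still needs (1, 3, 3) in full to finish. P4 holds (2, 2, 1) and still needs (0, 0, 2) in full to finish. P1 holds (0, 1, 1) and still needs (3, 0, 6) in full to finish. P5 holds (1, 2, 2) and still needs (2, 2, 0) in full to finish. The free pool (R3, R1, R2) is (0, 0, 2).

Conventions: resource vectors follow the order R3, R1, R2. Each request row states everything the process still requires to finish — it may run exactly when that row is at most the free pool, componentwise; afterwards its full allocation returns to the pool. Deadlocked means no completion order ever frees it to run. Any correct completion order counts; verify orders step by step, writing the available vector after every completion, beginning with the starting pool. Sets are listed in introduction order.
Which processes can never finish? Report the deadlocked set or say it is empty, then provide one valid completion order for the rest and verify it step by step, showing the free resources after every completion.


No process is deadlocked.
Key observation: P4 can run right away; the returned allocation unlocks the remaining processes in turn.
One completion order for the rest: P4, P5, P7, P1, P0. Verifying each step:
  pool = (0, 0, 2)
  P4: need (0, 0, 2) fits (0, 0, 2); releases (2, 2, 1), pool now (2, 2, 3)
  P5: need (2, 2, 0) fits (2, 2, 3); releases (1, 2, 2), pool now (3, 4, 5)
  P7: need (1, 3, 3) fits (3, 4, 5); releases (3, 0, 3), pool now (6, 4, 8)
  P1: need (3, 0, 6) fits (6, 4, 8); releases (0, 1, 1), pool now (6, 5, 9)
  P0: need (2, 2, 4) fits (6, 5, 9); releases (0, 2, 3), pool now (6, 7, 12)


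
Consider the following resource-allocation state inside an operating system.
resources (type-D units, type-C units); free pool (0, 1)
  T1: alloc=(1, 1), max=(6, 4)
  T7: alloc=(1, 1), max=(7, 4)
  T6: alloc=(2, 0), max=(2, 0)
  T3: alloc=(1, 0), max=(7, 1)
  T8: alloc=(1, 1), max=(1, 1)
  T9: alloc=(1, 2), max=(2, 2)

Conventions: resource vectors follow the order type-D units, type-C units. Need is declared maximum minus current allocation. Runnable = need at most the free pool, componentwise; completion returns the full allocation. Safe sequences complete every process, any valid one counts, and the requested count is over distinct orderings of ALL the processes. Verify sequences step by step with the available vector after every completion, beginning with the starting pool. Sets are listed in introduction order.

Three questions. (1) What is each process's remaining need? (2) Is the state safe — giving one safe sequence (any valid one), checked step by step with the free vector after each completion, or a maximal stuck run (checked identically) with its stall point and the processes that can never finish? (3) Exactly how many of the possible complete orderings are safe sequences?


(1) Need matrix, components ordered type-D units, type-C units:
  T1: (5, 3)
  T7: (6, 3)
  T6: (0, 0)
  T3: (6, 1)
  T8: (0, 0)
  T9: (1, 0)
(2) UNSAFE — no complete ordering exists.
Key observation: the wall is type-D units: completing T8, T6, T9 brings the pool only to (4, 4), and all the rest need more.
The run T8, T6, T9 cannot be extended any further. Step-by-step check:
  pool = (0, 1)
  T8 needs (0, 0) <= (0, 1) -> finishes; pool += (1, 1) = (1, 2)
  T6 needs (0, 0) <= (1, 2) -> finishes; pool += (2, 0) = (3, 2)
  T9 needs (1, 0) <= (3, 2) -> finishes; pool += (1, 2) = (4, 4)
  T1 cannot run: need (5, 3) vs free (4, 4) (insufficient type-D units)
  T7 cannot run: need (6, 3) vs free (4, 4) (insufficient type-D units)
  T3 cannot run: need (6, 1) vs free (4, 4) (insufficient type-D units)
Never able to finish: T1, T7 and T3.
(3) The exact count: 0 of the possible complete orderings are safe sequences.


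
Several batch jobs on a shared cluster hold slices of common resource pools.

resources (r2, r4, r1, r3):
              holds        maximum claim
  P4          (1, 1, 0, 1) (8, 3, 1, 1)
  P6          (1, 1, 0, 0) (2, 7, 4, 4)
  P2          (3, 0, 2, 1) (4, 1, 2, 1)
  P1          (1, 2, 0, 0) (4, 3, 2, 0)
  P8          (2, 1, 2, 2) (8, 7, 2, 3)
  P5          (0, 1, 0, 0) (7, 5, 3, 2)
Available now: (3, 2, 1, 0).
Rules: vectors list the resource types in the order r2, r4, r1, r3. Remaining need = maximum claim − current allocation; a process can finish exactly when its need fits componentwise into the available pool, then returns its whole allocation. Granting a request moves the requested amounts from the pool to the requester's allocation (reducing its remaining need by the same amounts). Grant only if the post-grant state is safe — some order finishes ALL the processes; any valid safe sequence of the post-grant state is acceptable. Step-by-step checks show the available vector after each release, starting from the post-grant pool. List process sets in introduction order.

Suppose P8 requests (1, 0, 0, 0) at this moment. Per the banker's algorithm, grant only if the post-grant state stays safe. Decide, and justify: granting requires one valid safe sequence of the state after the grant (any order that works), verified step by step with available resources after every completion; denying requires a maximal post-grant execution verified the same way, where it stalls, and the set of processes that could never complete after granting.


DENY: after the grant no complete ordering would exist.
Key observation: after P2, P1 the pool peaks at (6, 4, 3, 1), and each blocked process is short somewhere: P4 on r2; P6 on r4, r1, r3; P8 on r4; P5 on r2, r3.
After a pretend grant, a maximal execution: P2, P1 — then nothing else fits. Walking it through:
  pool = (2, 2, 1, 0)
  run P2 (needs (1, 1, 0, 0), free (2, 2, 1, 0)); after release of (3, 0, 2, 1) the pool is (5, 2, 3, 1)
  run P1 (needs (3, 1, 2, 0), free (5, 2, 3, 1)); after release of (1, 2, 0, 0) the pool is (6, 4, 3, 1)
  P4 still needs (7, 2, 1, 0) but only (6, 4, 3, 1) is free — short on r2
  P6 still needs (1, 6, 4, 4) but only (6, 4, 3, 1) is free — short on r4, r1 and r3
  P8 still needs (5, 6, 0, 1) but only (6, 4, 3, 1) is free — short on r4
  P5 still needs (7, 4, 3, 2) but only (6, 4, 3, 1) is free — short on r2 and r3
Post-grant, the permanently blocked set is P4, P6, P8 and P5.


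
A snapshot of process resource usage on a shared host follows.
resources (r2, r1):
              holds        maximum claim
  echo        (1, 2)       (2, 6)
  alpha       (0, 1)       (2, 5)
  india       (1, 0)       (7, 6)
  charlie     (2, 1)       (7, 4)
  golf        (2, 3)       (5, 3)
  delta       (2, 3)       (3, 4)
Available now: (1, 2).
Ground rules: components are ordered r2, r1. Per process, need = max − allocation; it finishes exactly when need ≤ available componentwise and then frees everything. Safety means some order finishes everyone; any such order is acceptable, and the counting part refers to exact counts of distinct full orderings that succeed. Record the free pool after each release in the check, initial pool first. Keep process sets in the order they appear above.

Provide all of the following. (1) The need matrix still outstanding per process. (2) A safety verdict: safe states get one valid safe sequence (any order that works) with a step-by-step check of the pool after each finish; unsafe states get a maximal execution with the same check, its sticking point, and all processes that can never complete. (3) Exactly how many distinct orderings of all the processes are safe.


(1) Need matrix, components ordered r2, r1:
  echo: (1, 4)
  alpha: (2, 4)
  india: (6, 6)
  charlie: (5, 3)
  golf: (3, 0)
  delta: (1, 1)
(2) SAFE, for example via the order delta, echo, alpha, golf, india, charlie.
Key observation: at delta the run first touches a limit — (1, 1) against (1, 2), exact on a resource it actually requests.
Step-by-step check:
  pool = (1, 2)
  run delta (needs (1, 1), free (1, 2)); after release of (2, 3) the pool is (3, 5)
  run echo (needs (1, 4), free (3, 5)); after release of (1, 2) the pool is (4, 7)
  run alpha (needs (2, 4), free (4, 7)); after release of (0, 1) the pool is (4, 8)
  run golf (needs (3, 0), free (4, 8)); after release of (2, 3) the pool is (6, 11)
  run india (needs (6, 6), free (6, 11)); after release of (1, 0) the pool is (7, 11)
  run charlie (needs (5, 3), free (7, 11)); after release of (2, 1) the pool is (9, 12)
(3) Precisely 30 of the possible complete orderings are safe sequences.
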